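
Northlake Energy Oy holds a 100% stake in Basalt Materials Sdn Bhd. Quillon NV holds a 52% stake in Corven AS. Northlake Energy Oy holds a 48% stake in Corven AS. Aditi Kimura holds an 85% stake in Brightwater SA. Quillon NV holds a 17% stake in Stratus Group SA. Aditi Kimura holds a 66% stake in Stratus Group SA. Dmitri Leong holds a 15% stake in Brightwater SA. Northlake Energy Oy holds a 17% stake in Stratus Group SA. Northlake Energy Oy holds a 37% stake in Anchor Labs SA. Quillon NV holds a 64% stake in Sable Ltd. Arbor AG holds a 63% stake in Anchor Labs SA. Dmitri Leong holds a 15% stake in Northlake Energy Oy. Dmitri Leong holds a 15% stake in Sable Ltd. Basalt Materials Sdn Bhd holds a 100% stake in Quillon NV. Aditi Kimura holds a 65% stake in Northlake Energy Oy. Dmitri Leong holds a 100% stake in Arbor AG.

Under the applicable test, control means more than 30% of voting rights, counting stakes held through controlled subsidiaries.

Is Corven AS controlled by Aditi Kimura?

Yes

Aditi holds 65% of Northlake, so Aditi controls Northlake.
Northlake holds 100% of Basalt, so Aditi controls Basalt.
Basalt holds 100% of Quillon, so Aditi controls Quillon.
Northlake and Quillon together hold 48% + 52% = 100% of Corven, so Aditi controls Corven.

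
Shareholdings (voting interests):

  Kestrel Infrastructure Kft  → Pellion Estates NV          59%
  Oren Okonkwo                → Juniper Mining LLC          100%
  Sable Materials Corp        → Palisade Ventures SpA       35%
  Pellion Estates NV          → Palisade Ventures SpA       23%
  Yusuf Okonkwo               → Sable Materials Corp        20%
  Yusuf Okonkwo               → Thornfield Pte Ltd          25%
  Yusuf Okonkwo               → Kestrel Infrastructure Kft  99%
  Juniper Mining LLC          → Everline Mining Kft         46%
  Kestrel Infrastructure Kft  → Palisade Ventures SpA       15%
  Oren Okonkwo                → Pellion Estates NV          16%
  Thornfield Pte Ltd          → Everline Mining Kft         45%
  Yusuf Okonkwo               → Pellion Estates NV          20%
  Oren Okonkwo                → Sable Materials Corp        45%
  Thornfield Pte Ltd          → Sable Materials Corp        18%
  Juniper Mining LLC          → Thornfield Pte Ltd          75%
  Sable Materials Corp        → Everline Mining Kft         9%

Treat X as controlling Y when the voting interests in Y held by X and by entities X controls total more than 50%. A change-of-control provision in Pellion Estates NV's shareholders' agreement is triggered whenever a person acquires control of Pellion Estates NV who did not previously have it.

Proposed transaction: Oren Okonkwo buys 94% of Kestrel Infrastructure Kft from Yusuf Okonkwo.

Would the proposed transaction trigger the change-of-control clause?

The purchase adds only to Oren's holdings (Yusuf's stake shrinks), so Oren is the only person who could newly come to control Pellion.
Oren holds 100% of Juniper, so Oren controls Juniper.
Juniper holds 75% of Thornfield, so Oren controls Thornfield.
Oren and Thornfield together hold 45% + 18% = 63% of Sable, so Oren controls Sable.
Thornfield and Sable and Juniper together hold 45% + 9% + 46% = 100% of Everline, so Oren controls Everline.
In Pellion, Oren's side holds only 16%, not > 50%.
So before the transaction, Oren does not control Pellion.
After the purchase, Oren holds 94% of Kestrel directly, and Yusuf's stake falls to 5%.
Oren holds 94% of Kestrel, so Oren controls Kestrel.
Kestrel and Oren together hold 59% + 16% = 75% of Pellion, so Oren controls Pellion.
Oren did not control Pellion before and does after, so the clause is triggered.

Yes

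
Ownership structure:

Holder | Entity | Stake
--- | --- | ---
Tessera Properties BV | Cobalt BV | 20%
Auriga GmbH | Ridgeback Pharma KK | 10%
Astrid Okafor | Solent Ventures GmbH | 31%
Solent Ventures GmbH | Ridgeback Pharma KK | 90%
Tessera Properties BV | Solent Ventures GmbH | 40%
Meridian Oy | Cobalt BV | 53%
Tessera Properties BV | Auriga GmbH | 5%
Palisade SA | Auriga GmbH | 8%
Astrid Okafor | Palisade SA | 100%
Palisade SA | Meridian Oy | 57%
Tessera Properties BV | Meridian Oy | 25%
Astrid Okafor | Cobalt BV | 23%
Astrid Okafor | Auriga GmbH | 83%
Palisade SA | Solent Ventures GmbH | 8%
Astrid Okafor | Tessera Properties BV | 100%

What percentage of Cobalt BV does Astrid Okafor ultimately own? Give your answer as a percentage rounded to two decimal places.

86.46%

Astrid reaches Cobalt along 4 paths.
Via Tessera → Meridian: 100% × 25% × 53% = 13.25%.
Via Palisade → Meridian: 100% × 57% × 53% = 30.21%.
Via Tessera: 100% × 20% = 20%.
Direct stake: 23% = 23%.
Total: 13.25% + 30.21% + 20% + 23% = 86.46%.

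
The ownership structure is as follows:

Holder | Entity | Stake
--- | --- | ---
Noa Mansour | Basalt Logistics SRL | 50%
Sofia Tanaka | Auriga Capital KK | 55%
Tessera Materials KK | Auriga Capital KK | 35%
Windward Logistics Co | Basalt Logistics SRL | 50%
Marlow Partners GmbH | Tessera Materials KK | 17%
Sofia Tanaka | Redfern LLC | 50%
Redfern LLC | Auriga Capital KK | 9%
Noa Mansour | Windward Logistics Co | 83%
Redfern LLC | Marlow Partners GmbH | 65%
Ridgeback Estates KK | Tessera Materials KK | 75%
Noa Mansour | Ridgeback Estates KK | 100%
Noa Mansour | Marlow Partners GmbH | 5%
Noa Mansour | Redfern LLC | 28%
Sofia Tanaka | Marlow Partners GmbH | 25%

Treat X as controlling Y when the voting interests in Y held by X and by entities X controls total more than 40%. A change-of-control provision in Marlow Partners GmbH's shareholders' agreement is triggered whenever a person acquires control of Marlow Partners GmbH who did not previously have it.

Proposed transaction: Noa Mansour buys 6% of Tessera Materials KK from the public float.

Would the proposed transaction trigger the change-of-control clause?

The purchase changes only Noa's holdings, so Noa is the only person who could newly come to control Marlow.
Noa holds 100% of Ridgeback, so Noa controls Ridgeback.
Ridgeback holds 75% of Tessera, so Noa controls Tessera.
Noa holds 83% of Windward, so Noa controls Windward.
Windward and Noa together hold 50% + 50% = 100% of Basalt, so Noa controls Basalt.
In Marlow, Noa's side holds only 5%, not > 40%.
So before the transaction, Noa does not control Marlow.
After the purchase, Noa holds 6% of Tessera directly.
Ridgeback and Noa together hold 75% + 6% = 81% of Tessera, so Noa controls Tessera.
After the transaction, Noa's side holds 5% of Marlow, not > 40%, so Noa still does not control Marlow.
No new person acquires control, so the clause is not triggered.

No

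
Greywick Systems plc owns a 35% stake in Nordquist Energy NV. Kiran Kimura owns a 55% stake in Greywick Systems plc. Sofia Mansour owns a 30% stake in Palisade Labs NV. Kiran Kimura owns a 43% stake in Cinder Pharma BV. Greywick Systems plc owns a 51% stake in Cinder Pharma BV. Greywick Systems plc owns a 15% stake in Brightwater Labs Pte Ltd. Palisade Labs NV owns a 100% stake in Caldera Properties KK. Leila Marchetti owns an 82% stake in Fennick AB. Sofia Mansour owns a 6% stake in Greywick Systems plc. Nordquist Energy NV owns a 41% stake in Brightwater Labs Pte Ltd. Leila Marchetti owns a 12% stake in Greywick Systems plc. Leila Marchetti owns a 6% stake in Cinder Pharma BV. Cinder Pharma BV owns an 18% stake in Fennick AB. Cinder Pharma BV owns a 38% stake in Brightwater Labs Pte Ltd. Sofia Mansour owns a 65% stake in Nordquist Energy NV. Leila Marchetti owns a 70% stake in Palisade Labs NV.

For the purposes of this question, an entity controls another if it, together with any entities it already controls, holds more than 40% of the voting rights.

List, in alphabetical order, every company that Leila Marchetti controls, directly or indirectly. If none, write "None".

Leila holds 70% of Palisade, so Leila controls Palisade.
Palisade holds 100% of Caldera, so Leila controls Caldera.
Leila holds 82% of Fennick, so Leila controls Fennick.
No other company's threshold is met.

Caldera Properties KK, Fennick AB, Palisade Labs NV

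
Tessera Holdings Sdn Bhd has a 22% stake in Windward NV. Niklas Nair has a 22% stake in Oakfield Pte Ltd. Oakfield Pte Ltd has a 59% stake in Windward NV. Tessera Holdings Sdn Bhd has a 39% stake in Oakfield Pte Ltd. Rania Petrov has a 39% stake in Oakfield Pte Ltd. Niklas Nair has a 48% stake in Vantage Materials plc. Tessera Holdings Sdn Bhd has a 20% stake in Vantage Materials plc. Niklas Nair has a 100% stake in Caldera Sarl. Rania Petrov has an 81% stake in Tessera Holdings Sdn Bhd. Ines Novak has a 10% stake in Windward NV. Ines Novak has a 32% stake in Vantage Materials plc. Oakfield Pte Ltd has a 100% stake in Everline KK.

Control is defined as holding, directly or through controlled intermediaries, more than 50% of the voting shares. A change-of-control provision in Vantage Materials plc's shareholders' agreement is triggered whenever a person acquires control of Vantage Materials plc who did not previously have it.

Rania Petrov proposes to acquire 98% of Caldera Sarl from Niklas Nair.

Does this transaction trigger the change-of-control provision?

The purchase adds only to Rania's holdings (Niklas's stake shrinks), so Rania is the only person who could newly come to control Vantage.
Rania holds 81% of Tessera, so Rania controls Tessera.
Tessera and Rania together hold 39% + 39% = 78% of Oakfield, so Rania controls Oakfield.
Oakfield and Tessera together hold 59% + 22% = 81% of Windward, so Rania controls Windward.
Oakfield holds 100% of Everline, so Rania controls Everline.
In Vantage, Rania's side holds only 20%, not > 50%.
So before the transaction, Rania does not control Vantage.
After the purchase, Rania holds 98% of Caldera directly, and Niklas's stake falls to 2%.
Rania holds 98% of Caldera, so Rania controls Caldera.
After the transaction, Rania's side holds 20% of Vantage, not > 50%, so Rania still does not control Vantage.
No new person acquires control, so the clause is not triggered.

No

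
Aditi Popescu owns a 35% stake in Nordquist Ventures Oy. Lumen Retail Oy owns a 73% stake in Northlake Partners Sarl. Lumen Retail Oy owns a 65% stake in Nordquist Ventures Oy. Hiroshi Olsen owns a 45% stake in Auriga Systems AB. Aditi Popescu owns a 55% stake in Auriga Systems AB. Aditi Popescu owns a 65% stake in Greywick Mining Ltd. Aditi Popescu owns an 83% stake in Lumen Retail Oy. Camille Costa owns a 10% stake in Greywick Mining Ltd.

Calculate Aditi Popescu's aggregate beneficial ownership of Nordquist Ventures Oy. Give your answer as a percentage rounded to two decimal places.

88.95%

Aditi reaches Nordquist along 2 paths.
Via Lumen: 83% × 65% = 53.95%.
Direct stake: 35% = 35%.
Total: 53.95% + 35% = 88.95%.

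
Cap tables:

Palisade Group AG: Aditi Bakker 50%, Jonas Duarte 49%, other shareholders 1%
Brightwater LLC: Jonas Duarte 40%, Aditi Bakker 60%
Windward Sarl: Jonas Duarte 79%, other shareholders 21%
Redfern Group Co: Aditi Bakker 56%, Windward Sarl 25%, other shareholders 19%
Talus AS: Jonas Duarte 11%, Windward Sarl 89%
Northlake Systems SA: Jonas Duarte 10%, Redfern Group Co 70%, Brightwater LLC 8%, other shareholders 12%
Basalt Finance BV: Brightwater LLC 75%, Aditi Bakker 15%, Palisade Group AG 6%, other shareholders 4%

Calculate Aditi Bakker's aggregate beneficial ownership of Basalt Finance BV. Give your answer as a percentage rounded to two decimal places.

63.00%

Aditi reaches Basalt along 3 paths.
Via Brightwater: 60% × 75% = 45%.
Direct stake: 15% = 15%.
Via Palisade: 50% × 6% = 3%.
Total: 45% + 15% + 3% = 63%.
Rounded: 63.00%.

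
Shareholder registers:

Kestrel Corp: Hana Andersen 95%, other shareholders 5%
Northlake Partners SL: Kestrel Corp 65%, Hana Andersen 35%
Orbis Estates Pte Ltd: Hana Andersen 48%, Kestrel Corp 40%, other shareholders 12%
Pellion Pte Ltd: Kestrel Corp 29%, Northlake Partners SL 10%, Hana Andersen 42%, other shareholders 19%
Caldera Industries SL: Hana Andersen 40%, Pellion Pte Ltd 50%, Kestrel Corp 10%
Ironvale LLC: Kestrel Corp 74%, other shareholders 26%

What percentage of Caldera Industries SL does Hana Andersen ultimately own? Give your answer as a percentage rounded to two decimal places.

89.11%

Hana reaches Caldera along 6 paths.
Direct stake: 40% = 40%.
Via Kestrel → Pellion: 95% × 29% × 50% = 13.775%.
Via Kestrel → Northlake → Pellion: 95% × 65% × 10% × 50% = 3.0875%.
Via Northlake → Pellion: 35% × 10% × 50% = 1.75%.
Via Pellion: 42% × 50% = 21%.
Via Kestrel: 95% × 10% = 9.5%.
Total: 40% + 13.775% + 3.0875% + 1.75% + 21% + 9.5% = 89.1125%.
Rounded: 89.11%.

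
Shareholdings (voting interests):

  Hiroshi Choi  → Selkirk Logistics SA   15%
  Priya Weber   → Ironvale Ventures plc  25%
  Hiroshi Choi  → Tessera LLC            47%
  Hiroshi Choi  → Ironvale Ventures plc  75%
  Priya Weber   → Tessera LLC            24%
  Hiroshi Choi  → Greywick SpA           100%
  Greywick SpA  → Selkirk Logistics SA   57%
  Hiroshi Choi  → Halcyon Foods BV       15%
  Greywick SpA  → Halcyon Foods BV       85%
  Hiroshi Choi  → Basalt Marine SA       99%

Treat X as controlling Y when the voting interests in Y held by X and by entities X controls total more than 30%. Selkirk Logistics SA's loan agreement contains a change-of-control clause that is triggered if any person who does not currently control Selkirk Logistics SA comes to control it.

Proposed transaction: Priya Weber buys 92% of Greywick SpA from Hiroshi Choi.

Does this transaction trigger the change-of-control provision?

The purchase adds only to Priya's holdings (Hiroshi's stake shrinks), so Priya is the only person who could newly come to control Selkirk.
Priya's largest direct stake is 25% in Ironvale, which does not meet the threshold, so Priya controls no company.
Neither Priya nor any entity Priya controls holds any voting interest in Selkirk.
So before the transaction, Priya does not control Selkirk.
After the purchase, Priya holds 92% of Greywick directly, and Hiroshi's stake falls to 8%.
Priya holds 92% of Greywick, so Priya controls Greywick.
Greywick holds 57% of Selkirk, so Priya controls Selkirk.
Priya did not control Selkirk before and does after, so the clause is triggered.

Yes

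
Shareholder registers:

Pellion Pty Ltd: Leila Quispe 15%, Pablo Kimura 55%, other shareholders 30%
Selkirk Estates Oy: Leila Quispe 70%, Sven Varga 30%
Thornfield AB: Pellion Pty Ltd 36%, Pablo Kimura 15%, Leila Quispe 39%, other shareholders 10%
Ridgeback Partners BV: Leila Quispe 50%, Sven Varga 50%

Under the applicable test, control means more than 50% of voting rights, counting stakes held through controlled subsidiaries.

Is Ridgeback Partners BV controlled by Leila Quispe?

Leila holds 70% of Selkirk, so Leila controls Selkirk.
In Ridgeback, Leila's side holds only 50%, not > 50%.
So Leila does not control Ridgeback.

No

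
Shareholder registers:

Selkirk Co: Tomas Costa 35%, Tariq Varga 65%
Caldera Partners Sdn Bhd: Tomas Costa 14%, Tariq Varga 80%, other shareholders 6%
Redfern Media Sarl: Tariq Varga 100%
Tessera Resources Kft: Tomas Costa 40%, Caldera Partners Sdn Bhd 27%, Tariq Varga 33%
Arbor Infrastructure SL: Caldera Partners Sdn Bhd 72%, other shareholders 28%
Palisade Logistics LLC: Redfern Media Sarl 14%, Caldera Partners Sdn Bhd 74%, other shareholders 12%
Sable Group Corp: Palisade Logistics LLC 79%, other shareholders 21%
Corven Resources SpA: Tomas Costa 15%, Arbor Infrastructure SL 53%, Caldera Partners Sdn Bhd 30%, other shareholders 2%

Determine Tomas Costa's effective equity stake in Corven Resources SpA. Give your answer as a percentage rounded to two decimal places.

Tomas reaches Corven along 3 paths.
Direct stake: 15% = 15%.
Via Caldera → Arbor: 14% × 72% × 53% = 5.3424%.
Via Caldera: 14% × 30% = 4.2%.
Total: 15% + 5.3424% + 4.2% = 24.5424%.
Rounded: 24.54%.

24.54%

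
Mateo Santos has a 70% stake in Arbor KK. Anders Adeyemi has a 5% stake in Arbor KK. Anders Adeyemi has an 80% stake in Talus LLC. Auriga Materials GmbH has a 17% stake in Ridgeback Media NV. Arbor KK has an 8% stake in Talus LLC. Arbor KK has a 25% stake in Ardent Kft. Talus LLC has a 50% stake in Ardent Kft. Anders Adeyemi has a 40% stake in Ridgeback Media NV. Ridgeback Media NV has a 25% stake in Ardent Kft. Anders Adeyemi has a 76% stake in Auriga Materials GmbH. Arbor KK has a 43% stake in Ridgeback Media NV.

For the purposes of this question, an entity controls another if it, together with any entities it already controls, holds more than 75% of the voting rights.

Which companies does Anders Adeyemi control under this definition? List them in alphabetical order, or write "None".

Anders holds 76% of Auriga, so Anders controls Auriga.
Anders holds 80% of Talus, so Anders controls Talus.
No other company's threshold is met.

Auriga Materials GmbH, Talus LLC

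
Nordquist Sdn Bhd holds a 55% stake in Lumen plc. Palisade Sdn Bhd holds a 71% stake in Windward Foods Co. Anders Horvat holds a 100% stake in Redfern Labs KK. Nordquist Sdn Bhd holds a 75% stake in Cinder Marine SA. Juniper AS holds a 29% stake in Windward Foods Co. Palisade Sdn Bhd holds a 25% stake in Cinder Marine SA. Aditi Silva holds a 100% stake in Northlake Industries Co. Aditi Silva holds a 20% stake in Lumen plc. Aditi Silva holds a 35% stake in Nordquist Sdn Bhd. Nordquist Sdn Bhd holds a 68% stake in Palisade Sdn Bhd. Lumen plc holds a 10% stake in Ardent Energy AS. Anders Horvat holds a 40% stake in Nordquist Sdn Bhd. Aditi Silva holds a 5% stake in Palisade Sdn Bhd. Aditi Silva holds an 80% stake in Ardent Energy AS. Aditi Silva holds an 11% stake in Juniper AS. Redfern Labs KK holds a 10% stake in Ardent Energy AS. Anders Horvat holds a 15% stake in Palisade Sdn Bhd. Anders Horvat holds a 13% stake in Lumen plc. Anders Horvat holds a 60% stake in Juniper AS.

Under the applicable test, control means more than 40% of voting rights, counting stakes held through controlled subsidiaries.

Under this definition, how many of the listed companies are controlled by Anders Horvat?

Anders holds 60% of Juniper, so Anders controls Juniper.
Anders holds 100% of Redfern, so Anders controls Redfern.
No other company's threshold is met.
Anders controls 2 companies.

2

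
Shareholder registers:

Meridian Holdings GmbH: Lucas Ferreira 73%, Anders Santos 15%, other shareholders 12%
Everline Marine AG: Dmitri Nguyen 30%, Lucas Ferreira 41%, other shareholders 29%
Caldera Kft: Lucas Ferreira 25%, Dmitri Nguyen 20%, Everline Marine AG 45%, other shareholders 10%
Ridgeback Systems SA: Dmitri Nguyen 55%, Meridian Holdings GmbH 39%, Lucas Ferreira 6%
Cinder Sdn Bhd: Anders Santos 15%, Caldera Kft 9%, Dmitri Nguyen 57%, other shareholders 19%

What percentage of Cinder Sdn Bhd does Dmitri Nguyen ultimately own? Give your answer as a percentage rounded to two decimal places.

60.02%

Dmitri reaches Cinder along 3 paths.
Via Caldera: 20% × 9% = 1.8%.
Via Everline → Caldera: 30% × 45% × 9% = 1.215%.
Direct stake: 57% = 57%.
Total: 1.8% + 1.215% + 57% = 60.015%.
Rounded: 60.02%.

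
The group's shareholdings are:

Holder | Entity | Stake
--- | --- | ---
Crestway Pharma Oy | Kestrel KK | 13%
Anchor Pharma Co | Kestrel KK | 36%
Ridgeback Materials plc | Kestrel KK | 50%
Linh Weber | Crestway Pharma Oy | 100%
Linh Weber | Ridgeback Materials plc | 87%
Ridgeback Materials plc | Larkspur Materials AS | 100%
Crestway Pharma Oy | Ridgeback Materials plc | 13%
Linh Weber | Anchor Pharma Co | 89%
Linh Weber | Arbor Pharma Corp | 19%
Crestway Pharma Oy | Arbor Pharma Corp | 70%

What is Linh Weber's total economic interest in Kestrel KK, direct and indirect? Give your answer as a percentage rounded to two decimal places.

95.04%

Linh reaches Kestrel along 4 paths.
Via Crestway: 100% × 13% = 13%.
Via Crestway → Ridgeback: 100% × 13% × 50% = 6.5%.
Via Ridgeback: 87% × 50% = 43.5%.
Via Anchor: 89% × 36% = 32.04%.
Total: 13% + 6.5% + 43.5% + 32.04% = 95.04%.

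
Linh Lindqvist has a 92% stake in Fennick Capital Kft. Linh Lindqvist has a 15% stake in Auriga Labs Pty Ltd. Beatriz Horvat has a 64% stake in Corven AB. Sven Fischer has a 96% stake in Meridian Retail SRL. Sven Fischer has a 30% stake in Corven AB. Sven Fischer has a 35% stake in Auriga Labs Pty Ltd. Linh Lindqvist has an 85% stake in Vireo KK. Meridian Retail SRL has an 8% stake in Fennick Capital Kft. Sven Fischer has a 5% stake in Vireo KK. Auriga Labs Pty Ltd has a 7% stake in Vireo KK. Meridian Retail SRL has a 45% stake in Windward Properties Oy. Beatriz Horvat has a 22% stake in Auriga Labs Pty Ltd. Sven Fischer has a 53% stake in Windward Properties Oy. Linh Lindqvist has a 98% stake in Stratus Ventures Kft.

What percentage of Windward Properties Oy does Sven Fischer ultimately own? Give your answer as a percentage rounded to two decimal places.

Sven reaches Windward along 2 paths.
Via Meridian: 96% × 45% = 43.2%.
Direct stake: 53% = 53%.
Total: 43.2% + 53% = 96.2%.
Rounded: 96.20%.

96.20%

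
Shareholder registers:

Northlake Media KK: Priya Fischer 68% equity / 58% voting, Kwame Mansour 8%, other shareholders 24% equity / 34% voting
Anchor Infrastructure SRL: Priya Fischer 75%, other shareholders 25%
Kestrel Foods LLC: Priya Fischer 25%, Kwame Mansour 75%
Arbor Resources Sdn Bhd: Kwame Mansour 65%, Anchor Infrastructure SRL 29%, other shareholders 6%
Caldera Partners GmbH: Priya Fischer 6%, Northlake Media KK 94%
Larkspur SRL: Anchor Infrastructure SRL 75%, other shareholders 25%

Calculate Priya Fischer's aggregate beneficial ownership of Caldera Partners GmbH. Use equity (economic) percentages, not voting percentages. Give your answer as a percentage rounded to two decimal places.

Priya reaches Caldera along 2 paths.
Direct stake: 6% = 6%.
Via Northlake: 68% × 94% = 63.92%.
Total: 6% + 63.92% = 69.92%.

69.92%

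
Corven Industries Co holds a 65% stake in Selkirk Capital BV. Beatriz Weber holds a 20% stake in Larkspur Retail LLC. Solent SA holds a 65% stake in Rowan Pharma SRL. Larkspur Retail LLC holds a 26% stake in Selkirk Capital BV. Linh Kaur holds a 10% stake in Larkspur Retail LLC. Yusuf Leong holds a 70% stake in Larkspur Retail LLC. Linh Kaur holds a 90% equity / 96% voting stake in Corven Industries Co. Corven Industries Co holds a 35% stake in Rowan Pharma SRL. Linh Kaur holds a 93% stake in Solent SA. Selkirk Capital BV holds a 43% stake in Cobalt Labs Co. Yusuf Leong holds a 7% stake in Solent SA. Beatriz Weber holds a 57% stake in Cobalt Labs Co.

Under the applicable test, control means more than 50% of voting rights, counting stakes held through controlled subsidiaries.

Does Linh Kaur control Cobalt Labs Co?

Linh holds 93% of Solent, so Linh controls Solent.
Linh holds 96% of Corven, so Linh controls Corven.
Solent and Corven together hold 65% + 35% = 100% of Rowan, so Linh controls Rowan.
Corven holds 65% of Selkirk, so Linh controls Selkirk.
In Cobalt, Linh's side holds only 43%, not > 50%.
So Linh does not control Cobalt.

No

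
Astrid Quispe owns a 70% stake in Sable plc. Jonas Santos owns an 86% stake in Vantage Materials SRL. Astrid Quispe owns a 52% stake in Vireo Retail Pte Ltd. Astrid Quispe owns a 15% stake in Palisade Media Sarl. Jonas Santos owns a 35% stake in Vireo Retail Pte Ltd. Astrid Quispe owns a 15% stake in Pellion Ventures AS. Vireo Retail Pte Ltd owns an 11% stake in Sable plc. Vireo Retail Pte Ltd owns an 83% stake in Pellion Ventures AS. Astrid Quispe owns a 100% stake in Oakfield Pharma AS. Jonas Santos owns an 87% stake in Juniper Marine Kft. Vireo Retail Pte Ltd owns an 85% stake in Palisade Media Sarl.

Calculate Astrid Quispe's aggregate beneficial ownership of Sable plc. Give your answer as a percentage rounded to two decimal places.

75.72%

Astrid reaches Sable along 2 paths.
Direct stake: 70% = 70%.
Via Vireo: 52% × 11% = 5.72%.
Total: 70% + 5.72% = 75.72%.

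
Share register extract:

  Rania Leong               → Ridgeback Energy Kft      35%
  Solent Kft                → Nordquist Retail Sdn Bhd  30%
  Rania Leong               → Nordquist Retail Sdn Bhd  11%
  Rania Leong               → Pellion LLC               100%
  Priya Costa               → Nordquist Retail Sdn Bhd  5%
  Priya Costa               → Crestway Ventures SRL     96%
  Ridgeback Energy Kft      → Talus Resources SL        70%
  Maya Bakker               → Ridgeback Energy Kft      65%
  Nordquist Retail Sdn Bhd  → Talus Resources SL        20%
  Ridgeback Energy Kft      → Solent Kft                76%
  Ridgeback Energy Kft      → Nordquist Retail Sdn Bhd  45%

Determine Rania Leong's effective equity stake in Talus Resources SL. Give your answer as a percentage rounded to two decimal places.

31.45%

Rania reaches Talus along 4 paths.
Via Ridgeback: 35% × 70% = 24.5%.
Via Ridgeback → Solent → Nordquist: 35% × 76% × 30% × 20% = 1.596%.
Via Nordquist: 11% × 20% = 2.2%.
Via Ridgeback → Nordquist: 35% × 45% × 20% = 3.15%.
Total: 24.5% + 1.596% + 2.2% + 3.15% = 31.446%.
Rounded: 31.45%.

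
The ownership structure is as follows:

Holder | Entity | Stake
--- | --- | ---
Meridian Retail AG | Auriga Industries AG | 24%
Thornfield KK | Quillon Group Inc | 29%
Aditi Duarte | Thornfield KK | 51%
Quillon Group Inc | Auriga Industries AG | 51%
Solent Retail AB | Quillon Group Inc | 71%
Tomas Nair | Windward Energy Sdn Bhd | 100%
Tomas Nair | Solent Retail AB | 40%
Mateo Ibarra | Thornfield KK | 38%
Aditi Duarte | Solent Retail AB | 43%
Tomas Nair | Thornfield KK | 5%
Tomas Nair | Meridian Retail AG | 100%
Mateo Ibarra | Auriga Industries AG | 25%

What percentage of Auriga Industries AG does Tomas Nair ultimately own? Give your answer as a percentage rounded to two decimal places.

39.22%

Tomas reaches Auriga along 3 paths.
Via Thornfield → Quillon: 5% × 29% × 51% = 0.7395%.
Via Solent → Quillon: 40% × 71% × 51% = 14.484%.
Via Meridian: 100% × 24% = 24%.
Total: 0.7395% + 14.484% + 24% = 39.2235%.
Rounded: 39.22%.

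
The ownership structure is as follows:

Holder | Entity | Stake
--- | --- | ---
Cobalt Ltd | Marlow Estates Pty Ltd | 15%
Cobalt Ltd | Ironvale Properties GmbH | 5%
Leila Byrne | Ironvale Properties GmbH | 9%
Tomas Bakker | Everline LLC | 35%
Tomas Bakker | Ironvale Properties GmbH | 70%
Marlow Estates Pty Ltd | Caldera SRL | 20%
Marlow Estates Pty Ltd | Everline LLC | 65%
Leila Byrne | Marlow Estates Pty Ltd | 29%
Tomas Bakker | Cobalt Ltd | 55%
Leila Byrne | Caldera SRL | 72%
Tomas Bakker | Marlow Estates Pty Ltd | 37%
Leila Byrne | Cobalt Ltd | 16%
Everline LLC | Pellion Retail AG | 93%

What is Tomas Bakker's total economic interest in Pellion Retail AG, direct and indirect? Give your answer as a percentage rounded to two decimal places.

Tomas reaches Pellion along 3 paths.
Via Cobalt → Marlow → Everline: 55% × 15% × 65% × 93% = 4.987125%.
Via Marlow → Everline: 37% × 65% × 93% = 22.3665%.
Via Everline: 35% × 93% = 32.55%.
Total: 4.987125% + 22.3665% + 32.55% = 59.903625%.
Rounded: 59.90%.

59.90%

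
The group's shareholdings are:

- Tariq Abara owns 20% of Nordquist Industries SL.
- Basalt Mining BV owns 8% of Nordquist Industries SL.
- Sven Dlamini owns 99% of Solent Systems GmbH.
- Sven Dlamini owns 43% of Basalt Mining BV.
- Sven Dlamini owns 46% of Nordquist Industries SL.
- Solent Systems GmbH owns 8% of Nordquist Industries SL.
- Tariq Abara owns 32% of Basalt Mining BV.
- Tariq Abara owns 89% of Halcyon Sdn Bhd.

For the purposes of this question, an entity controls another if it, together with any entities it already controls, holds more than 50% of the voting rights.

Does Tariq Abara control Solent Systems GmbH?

Tariq holds 89% of Halcyon, so Tariq controls Halcyon.
Neither Tariq nor any entity Tariq controls holds any voting interest in Solent.
So Tariq does not control Solent.

No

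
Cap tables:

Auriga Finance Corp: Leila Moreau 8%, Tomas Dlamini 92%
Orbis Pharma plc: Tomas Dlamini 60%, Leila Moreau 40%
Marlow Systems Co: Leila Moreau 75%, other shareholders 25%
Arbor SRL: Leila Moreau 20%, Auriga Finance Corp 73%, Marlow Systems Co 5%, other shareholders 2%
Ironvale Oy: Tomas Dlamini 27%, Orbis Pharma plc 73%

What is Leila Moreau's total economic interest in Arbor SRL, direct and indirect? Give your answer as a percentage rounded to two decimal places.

29.59%

Leila reaches Arbor along 3 paths.
Direct stake: 20% = 20%.
Via Auriga: 8% × 73% = 5.84%.
Via Marlow: 75% × 5% = 3.75%.
Total: 20% + 5.84% + 3.75% = 29.59%.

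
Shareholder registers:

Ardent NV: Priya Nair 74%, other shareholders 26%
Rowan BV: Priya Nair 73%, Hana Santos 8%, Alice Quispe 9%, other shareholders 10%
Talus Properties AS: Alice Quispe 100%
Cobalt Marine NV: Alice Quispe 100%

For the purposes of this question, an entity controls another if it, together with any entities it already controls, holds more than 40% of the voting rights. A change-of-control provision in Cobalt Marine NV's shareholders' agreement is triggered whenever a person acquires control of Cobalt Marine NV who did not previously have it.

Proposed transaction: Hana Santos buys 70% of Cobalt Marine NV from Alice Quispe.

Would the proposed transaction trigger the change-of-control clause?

The purchase adds only to Hana's holdings (Alice's stake shrinks), so Hana is the only person who could newly come to control Cobalt.
Hana's largest direct stake is 8% in Rowan, which does not meet the threshold, so Hana controls no company.
Neither Hana nor any entity Hana controls holds any voting interest in Cobalt.
So before the transaction, Hana does not control Cobalt.
After the purchase, Hana holds 70% of Cobalt directly, and Alice's stake falls to 30%.
Hana holds 70% of Cobalt, so Hana controls Cobalt.
Hana did not control Cobalt before and does after, so the clause is triggered.

Yes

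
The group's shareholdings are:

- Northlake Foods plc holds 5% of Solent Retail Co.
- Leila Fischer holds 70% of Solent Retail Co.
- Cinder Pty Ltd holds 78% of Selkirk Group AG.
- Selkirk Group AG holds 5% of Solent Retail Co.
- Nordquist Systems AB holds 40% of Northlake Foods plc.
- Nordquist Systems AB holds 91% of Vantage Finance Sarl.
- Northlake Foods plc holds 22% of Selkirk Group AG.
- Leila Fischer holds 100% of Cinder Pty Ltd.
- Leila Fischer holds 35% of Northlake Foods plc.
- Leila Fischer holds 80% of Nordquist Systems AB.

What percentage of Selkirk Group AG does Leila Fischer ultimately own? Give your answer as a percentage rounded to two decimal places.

Leila reaches Selkirk along 3 paths.
Via Cinder: 100% × 78% = 78%.
Via Nordquist → Northlake: 80% × 40% × 22% = 7.04%.
Via Northlake: 35% × 22% = 7.7%.
Total: 78% + 7.04% + 7.7% = 92.74%.

92.74%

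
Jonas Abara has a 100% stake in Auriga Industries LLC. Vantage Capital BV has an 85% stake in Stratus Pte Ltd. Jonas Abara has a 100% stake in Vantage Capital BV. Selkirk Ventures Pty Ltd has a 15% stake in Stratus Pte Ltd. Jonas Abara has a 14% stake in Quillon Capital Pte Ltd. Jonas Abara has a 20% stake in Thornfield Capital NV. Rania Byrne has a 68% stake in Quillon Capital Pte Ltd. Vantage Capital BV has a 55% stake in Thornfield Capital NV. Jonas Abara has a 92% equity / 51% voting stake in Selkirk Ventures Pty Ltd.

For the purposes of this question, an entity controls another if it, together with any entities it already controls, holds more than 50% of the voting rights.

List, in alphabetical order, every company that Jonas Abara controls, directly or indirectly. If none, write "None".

Auriga Industries LLC, Selkirk Ventures Pty Ltd, Stratus Pte Ltd, Thornfield Capital NV, Vantage Capital BV

Jonas holds 51% of Selkirk, so Jonas controls Selkirk.
Jonas holds 100% of Vantage, so Jonas controls Vantage.
Vantage and Selkirk together hold 85% + 15% = 100% of Stratus, so Jonas controls Stratus.
Vantage and Jonas together hold 55% + 20% = 75% of Thornfield, so Jonas controls Thornfield.
Jonas holds 100% of Auriga, so Jonas controls Auriga.
No other company's threshold is met.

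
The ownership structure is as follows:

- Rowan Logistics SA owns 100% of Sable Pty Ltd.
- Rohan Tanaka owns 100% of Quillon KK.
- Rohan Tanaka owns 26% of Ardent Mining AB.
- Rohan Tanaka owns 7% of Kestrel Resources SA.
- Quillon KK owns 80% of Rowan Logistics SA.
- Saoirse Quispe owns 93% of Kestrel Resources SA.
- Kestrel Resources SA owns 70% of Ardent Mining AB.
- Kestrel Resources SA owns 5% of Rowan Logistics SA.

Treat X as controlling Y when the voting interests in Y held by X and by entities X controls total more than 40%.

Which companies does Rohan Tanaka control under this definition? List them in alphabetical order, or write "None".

Rohan holds 100% of Quillon, so Rohan controls Quillon.
Quillon holds 80% of Rowan, so Rohan controls Rowan.
Rowan holds 100% of Sable, so Rohan controls Sable.
No other company's threshold is met.

Quillon KK, Rowan Logistics SA, Sable Pty Ltd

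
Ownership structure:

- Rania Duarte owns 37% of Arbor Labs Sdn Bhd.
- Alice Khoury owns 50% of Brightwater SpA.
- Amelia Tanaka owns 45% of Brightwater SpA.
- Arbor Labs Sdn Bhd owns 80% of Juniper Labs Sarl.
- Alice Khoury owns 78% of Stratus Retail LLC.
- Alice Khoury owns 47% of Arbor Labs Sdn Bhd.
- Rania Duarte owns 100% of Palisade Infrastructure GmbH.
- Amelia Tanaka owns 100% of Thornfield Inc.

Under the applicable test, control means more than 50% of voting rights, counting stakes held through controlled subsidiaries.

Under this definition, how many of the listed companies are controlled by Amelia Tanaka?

1

Amelia holds 100% of Thornfield, so Amelia controls Thornfield.
No other company's threshold is met.
Amelia controls 1 company.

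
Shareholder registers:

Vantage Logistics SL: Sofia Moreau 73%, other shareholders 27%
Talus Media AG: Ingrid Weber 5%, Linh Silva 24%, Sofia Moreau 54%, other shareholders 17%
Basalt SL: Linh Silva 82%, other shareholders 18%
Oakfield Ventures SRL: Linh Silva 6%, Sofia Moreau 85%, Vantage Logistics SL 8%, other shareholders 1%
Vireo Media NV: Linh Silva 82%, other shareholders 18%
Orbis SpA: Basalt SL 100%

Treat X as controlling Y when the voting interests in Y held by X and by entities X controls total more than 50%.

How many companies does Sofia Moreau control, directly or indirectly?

3

Sofia holds 73% of Vantage, so Sofia controls Vantage.
Sofia holds 54% of Talus, so Sofia controls Talus.
Sofia and Vantage together hold 85% + 8% = 93% of Oakfield, so Sofia controls Oakfield.
No other company's threshold is met.
Sofia controls 3 companies.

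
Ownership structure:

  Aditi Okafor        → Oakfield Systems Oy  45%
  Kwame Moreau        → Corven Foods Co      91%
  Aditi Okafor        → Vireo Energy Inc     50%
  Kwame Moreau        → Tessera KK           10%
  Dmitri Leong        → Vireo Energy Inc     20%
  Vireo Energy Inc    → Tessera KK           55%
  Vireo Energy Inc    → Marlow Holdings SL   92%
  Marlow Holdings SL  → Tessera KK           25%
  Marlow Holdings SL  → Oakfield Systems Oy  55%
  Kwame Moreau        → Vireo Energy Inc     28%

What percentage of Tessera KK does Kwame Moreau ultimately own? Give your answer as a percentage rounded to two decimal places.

Kwame reaches Tessera along 3 paths.
Via Vireo: 28% × 55% = 15.4%.
Via Vireo → Marlow: 28% × 92% × 25% = 6.44%.
Direct stake: 10% = 10%.
Total: 15.4% + 6.44% + 10% = 31.84%.

31.84%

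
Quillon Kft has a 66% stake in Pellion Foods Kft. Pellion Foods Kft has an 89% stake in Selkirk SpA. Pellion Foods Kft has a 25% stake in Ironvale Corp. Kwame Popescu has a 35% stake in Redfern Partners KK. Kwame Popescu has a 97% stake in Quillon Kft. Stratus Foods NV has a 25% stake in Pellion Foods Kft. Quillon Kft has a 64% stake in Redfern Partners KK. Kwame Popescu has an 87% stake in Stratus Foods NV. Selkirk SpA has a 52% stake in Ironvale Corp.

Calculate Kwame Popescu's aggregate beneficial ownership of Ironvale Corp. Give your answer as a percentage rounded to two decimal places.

61.14%

Kwame reaches Ironvale along 4 paths.
Via Stratus → Pellion → Selkirk: 87% × 25% × 89% × 52% = 10.0659%.
Via Quillon → Pellion → Selkirk: 97% × 66% × 89% × 52% = 29.628456%.
Via Stratus → Pellion: 87% × 25% × 25% = 5.4375%.
Via Quillon → Pellion: 97% × 66% × 25% = 16.005%.
Total: 10.0659% + 29.628456% + 5.4375% + 16.005% = 61.136856%.
Rounded: 61.14%.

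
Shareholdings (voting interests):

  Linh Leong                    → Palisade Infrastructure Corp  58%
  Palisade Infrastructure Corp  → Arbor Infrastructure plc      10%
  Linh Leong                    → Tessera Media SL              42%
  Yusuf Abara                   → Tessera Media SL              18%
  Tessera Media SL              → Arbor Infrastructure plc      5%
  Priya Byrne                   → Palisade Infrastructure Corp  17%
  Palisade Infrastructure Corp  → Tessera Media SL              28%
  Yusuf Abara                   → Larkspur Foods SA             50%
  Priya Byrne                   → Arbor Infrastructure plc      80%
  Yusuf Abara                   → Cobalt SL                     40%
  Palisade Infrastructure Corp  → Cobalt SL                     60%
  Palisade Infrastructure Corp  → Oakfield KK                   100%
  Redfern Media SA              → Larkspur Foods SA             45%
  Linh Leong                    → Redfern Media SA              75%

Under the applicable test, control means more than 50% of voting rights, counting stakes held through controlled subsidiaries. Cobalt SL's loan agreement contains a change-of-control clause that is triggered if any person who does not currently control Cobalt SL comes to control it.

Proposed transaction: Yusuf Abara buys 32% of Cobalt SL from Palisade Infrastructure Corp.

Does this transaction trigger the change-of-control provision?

Yes

The purchase adds only to Yusuf's holdings (Palisade's stake shrinks), so Yusuf is the only person who could newly come to control Cobalt.
Yusuf's largest direct stake is 50% in Larkspur, which does not meet the threshold, so Yusuf controls no company.
In Cobalt, Yusuf's side holds only 40%, not > 50%.
So before the transaction, Yusuf does not control Cobalt.
After the purchase, Yusuf's direct stake in Cobalt rises to 40% + 32% = 72%, and Palisade's stake falls to 28%.
Yusuf holds 72% of Cobalt, so Yusuf controls Cobalt.
Yusuf did not control Cobalt before and does after, so the clause is triggered.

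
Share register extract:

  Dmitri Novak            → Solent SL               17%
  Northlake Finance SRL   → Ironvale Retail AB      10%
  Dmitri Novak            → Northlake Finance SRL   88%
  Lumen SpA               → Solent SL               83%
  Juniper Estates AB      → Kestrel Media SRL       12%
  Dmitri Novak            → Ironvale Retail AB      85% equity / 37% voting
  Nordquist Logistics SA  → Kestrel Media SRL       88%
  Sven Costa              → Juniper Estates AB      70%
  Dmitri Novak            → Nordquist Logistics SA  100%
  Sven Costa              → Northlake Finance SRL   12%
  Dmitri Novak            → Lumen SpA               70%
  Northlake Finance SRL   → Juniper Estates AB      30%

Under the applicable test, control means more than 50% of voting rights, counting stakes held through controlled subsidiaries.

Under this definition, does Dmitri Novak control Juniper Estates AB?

Dmitri holds 88% of Northlake, so Dmitri controls Northlake.
Dmitri holds 100% of Nordquist, so Dmitri controls Nordquist.
Dmitri holds 70% of Lumen, so Dmitri controls Lumen.
Nordquist holds 88% of Kestrel, so Dmitri controls Kestrel.
Dmitri and Lumen together hold 17% + 83% = 100% of Solent, so Dmitri controls Solent.
In Juniper, Dmitri's side holds only 30%, not > 50%.
So Dmitri does not control Juniper.

No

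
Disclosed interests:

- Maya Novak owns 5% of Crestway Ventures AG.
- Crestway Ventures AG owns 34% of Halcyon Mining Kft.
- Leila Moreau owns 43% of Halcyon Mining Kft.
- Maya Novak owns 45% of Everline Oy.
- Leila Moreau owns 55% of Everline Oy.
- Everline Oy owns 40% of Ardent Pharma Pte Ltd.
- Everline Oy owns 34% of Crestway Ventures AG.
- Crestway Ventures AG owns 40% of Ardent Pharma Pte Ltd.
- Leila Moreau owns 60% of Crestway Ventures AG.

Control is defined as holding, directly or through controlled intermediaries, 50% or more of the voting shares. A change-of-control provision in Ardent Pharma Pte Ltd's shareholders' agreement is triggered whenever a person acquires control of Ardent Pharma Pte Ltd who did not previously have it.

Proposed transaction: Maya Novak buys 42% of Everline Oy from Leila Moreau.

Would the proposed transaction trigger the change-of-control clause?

No

The purchase adds only to Maya's holdings (Leila's stake shrinks), so Maya is the only person who could newly come to control Ardent.
Maya's largest direct stake is 45% in Everline, which does not meet the threshold, so Maya controls no company.
Neither Maya nor any entity Maya controls holds any voting interest in Ardent.
So before the transaction, Maya does not control Ardent.
After the purchase, Maya's direct stake in Everline rises to 45% + 42% = 87%, and Leila's stake falls to 13%.
Maya holds 87% of Everline, so Maya controls Everline.
After the transaction, Maya's side holds 40% of Ardent, not ≥ 50%, so Maya still does not control Ardent.
No new person acquires control, so the clause is not triggered.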